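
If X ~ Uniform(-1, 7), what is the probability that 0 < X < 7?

P(0 < X < 7) = ∫_{0}^{7} f(x) dx
where f(x) = \frac{1}{8}
= \frac{7}{8}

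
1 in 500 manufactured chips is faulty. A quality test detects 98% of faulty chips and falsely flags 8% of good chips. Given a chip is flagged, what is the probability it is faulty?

Let D = the rare event, + = positive/flagged.
P(D) = 1/500
P(+|D) = 98/100 = 49/50
P(+|D') = 8/100 = 2/25
P(+) = P(+|D)P(D) + P(+|D')P(D')
     = \frac{49}{50} × \frac{1}{500} + \frac{2}{25} × \frac{499}{500}
     = \frac{409}{5000}
P(D|+) = P(+|D)P(D)/P(+) = \frac{49}{2045}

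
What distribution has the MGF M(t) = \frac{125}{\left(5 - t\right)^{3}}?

The MGF M(t) = \frac{125}{\left(5 - t\right)^{3}} is the standard form for the Gamma distribution.
Comparing with the known MGF formula identifies: Gamma(shape α=3, rate β=5)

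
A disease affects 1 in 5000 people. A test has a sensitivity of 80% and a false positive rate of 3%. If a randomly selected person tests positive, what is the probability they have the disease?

Let D = the rare event, + = positive/flagged.
P(D) = 1/5000
P(+|D) = 80/100 = 4/5
P(+|D') = 3/100
P(+) = P(+|D)P(D) + P(+|D')P(D')
     = \frac{4}{5} × \frac{1}{5000} + \frac{3}{100} × \frac{4999}{5000}
     = \frac{15077}{500000}
P(D|+) = P(+|D)P(D)/P(+) = \frac{80}{15077}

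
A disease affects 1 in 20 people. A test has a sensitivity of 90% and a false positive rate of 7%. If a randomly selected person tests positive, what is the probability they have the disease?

Let D = the rare event, + = positive/flagged.
P(D) = 1/20
P(+|D) = 90/100 = 9/10
P(+|D') = 7/100
P(+) = P(+|D)P(D) + P(+|D')P(D')
     = \frac{9}{10} × \frac{1}{20} + \frac{7}{100} × \frac{19}{20}
     = \frac{223}{2000}
P(D|+) = P(+|D)P(D)/P(+) = \frac{90}{223}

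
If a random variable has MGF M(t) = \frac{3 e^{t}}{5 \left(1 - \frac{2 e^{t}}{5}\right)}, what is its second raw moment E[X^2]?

To find E[X^2], compute M^(2)(0):
M^(1)(t) = \frac{3 e^{t}}{5 \left(1 - \frac{2 e^{t}}{5}\right)} + \frac{6 e^{2 t}}{25 \left(1 - \frac{2 e^{t}}{5}\right)^{2}}
M^(2)(t) = \frac{3 e^{t}}{5 \left(1 - \frac{2 e^{t}}{5}\right)} + \frac{18 e^{2 t}}{25 \left(1 - \frac{2 e^{t}}{5}\right)^{2}} + \frac{24 e^{3 t}}{125 \left(1 - \frac{2 e^{t}}{5}\right)^{3}}
M^(2)(0) = \frac{35}{9}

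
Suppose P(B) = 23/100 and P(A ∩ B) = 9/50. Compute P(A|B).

P(A|B) = P(A ∩ B) / P(B)
= (9/50) / (23/100)
= 18/23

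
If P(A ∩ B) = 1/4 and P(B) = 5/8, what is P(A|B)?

P(A|B) = P(A ∩ B) / P(B)
= (1/4) / (5/8)
= 2/5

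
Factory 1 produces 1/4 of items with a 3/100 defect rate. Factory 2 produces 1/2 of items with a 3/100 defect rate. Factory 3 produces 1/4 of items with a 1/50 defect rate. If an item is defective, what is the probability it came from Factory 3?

Using Bayes' theorem:
P(F1) = 1/4, P(D|F1) = 3/100
P(F2) = 1/2, P(D|F2) = 3/100
P(F3) = 1/4, P(D|F3) = 1/50
P(D) = P(D|F1)P(F1) + P(D|F2)P(F2) + P(D|F3)P(F3)
     = \frac{11}{400}
P(F3|D) = P(D|F3)P(F3) / P(D)
= \frac{2}{11}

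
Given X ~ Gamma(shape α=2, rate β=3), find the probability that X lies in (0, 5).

P(0 < X < 5) = ∫_{0}^{5} f(x) dx
where f(x) = 9 x e^{- 3 x}
= 1 - \frac{16}{e^{15}}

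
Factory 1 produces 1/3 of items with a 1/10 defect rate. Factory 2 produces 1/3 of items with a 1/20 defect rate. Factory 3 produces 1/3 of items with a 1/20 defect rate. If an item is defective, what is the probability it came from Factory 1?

Using Bayes' theorem:
P(F1) = 1/3, P(D|F1) = 1/10
P(F2) = 1/3, P(D|F2) = 1/20
P(F3) = 1/3, P(D|F3) = 1/20
P(D) = P(D|F1)P(F1) + P(D|F2)P(F2) + P(D|F3)P(F3)
     = \frac{1}{15}
P(F1|D) = P(D|F1)P(F1) / P(D)
= \frac{1}{2}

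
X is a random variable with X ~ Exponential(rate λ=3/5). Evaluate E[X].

For X ~ Exponential(rate λ=3/5), the expected value is:
E[X] = \frac{5}{3}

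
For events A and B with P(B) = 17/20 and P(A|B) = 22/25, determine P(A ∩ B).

By definition, P(A|B) = P(A ∩ B) / P(B)
So P(A ∩ B) = P(A|B) × P(B)
= 22/25 × 17/20
= 187/250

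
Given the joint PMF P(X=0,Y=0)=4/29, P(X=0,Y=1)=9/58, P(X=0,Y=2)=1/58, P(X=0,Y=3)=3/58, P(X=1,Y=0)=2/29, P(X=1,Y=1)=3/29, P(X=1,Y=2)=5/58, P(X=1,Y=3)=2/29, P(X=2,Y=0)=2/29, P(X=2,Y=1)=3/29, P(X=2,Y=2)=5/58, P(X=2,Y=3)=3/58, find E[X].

First find marginal of X:
P(X=0) = 21/58
P(X=1) = 19/58
P(X=2) = 9/29
E[X] = 0 × 21/58 + 1 × 19/58 + 2 × 9/29 = 55/58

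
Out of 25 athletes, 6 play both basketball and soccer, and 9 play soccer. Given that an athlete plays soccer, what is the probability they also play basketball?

P(A ∩ B) = 6/25
P(B) = 9/25
P(A|B) = P(A ∩ B) / P(B) = (6/25) / (9/25) = 2/3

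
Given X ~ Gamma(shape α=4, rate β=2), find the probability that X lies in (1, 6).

P(1 < X < 6) = ∫_{1}^{6} f(x) dx
where f(x) = \frac{8 x^{3} e^{- 2 x}}{3}
= \frac{-1119 + 19 e^{10}}{3 e^{12}}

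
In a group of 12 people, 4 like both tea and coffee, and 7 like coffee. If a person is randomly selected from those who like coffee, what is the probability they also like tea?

P(A ∩ B) = 4/12 = 1/3
P(B) = 7/12
P(A|B) = P(A ∩ B) / P(B) = (1/3) / (7/12) = 4/7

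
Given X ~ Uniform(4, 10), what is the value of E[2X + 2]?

For X ~ Uniform(4, 10):
E[X] = 7
E[2X + 2] = 2 × E[X] + 2 = 16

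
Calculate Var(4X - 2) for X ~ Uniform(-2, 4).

For X ~ Uniform(-2, 4):
Var(X) = 3
Var(4X - 2) = (4)² × Var(X) = 16 × 3 = 48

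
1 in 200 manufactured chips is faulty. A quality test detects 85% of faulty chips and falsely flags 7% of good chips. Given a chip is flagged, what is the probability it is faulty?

Let D = the rare event, + = positive/flagged.
P(D) = 1/200
P(+|D) = 85/100 = 17/20
P(+|D') = 7/100
P(+) = P(+|D)P(D) + P(+|D')P(D')
     = \frac{17}{20} × \frac{1}{200} + \frac{7}{100} × \frac{199}{200}
     = \frac{739}{10000}
P(D|+) = P(+|D)P(D)/P(+) = \frac{85}{1478}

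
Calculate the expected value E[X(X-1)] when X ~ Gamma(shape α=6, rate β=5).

E[X(X-1)] = E[X² - X] = E[X²] - E[X]
E[X] = \frac{6}{5}
E[X²] = Var(X) + (E[X])² = \frac{6}{25} + (\frac{6}{5})² = \frac{42}{25}
E[X(X-1)] = \frac{42}{25} - \frac{6}{5} = \frac{12}{25}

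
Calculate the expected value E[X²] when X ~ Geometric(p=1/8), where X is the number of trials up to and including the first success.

Using the identity E[X²] = Var(X) + (E[X])²:
E[X] = 8
Var(X) = 56
E[X²] = 56 + (8)²
= 120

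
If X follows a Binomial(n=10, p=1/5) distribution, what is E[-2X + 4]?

For X ~ Binomial(n=10, p=1/5):
E[X] = 2
E[-2X + 4] = -2 × E[X] + 4 = 0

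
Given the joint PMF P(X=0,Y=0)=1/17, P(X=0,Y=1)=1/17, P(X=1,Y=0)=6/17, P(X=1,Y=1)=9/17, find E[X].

First find marginal of X:
P(X=0) = 2/17
P(X=1) = 15/17
E[X] = 0 × 2/17 + 1 × 15/17 = 15/17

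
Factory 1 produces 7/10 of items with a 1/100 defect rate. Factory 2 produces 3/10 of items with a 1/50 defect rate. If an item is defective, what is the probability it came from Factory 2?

Using Bayes' theorem:
P(F1) = 7/10, P(D|F1) = 1/100
P(F2) = 3/10, P(D|F2) = 1/50
P(D) = P(D|F1)P(F1) + P(D|F2)P(F2)
     = \frac{13}{1000}
P(F2|D) = P(D|F2)P(F2) / P(D)
= \frac{6}{13}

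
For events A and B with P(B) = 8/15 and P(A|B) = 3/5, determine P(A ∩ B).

By definition, P(A|B) = P(A ∩ B) / P(B)
So P(A ∩ B) = P(A|B) × P(B)
= 3/5 × 8/15
= 8/25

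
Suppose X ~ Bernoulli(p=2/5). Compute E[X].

For X ~ Bernoulli(p=2/5), the expected value is:
E[X] = \frac{2}{5}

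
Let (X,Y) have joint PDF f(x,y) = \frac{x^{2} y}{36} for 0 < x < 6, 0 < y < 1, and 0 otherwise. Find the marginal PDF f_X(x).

f_X(x) = ∫_0^1 f(x,y) dy
= ∫_0^1 \frac{x^{2} y}{36} dy
= \frac{x^{2}}{72} for 0 < x < 6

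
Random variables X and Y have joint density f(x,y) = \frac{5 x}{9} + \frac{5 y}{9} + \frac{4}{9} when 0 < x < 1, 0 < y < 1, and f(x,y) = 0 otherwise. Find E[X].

E[X] = ∫_0^1 ∫_0^1 x × f(x,y) dy dx
= ∫_0^1 ∫_0^1 x × (\frac{5 x}{9} + \frac{5 y}{9} + \frac{4}{9}) dy dx
= \frac{59}{108}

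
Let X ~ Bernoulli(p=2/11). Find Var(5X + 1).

For X ~ Bernoulli(p=2/11):
Var(X) = \frac{18}{121}
Var(5X + 1) = (5)² × Var(X) = 25 × \frac{18}{121} = \frac{450}{121}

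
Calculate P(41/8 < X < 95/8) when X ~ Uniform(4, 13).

P(41/8 < X < 95/8) = ∫_{41/8}^{95/8} f(x) dx
where f(x) = \frac{1}{9}
= \frac{3}{4}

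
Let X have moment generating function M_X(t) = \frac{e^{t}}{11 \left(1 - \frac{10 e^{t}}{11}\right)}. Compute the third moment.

To find E[X^3], compute M^(3)(0):
M^(1)(t) = \frac{e^{t}}{11 \left(1 - \frac{10 e^{t}}{11}\right)} + \frac{10 e^{2 t}}{121 \left(1 - \frac{10 e^{t}}{11}\right)^{2}}
M^(2)(t) = \frac{e^{t}}{11 \left(1 - \frac{10 e^{t}}{11}\right)} + \frac{30 e^{2 t}}{121 \left(1 - \frac{10 e^{t}}{11}\right)^{2}} + \frac{200 e^{3 t}}{1331 \left(1 - \frac{10 e^{t}}{11}\right)^{3}}
M^(3)(t) = \frac{e^{t}}{11 \left(1 - \frac{10 e^{t}}{11}\right)} + \frac{70 e^{2 t}}{121 \left(1 - \frac{10 e^{t}}{11}\right)^{2}} + \frac{1200 e^{3 t}}{1331 \left(1 - \frac{10 e^{t}}{11}\right)^{3}} + \frac{6000 e^{4 t}}{14641 \left(1 - \frac{10 e^{t}}{11}\right)^{4}}
M^(3)(0) = 7271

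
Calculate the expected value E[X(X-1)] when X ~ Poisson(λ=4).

E[X(X-1)] = E[X² - X] = E[X²] - E[X]
E[X] = 4
E[X²] = Var(X) + (E[X])² = 4 + (4)² = 20
E[X(X-1)] = 20 - 4 = 16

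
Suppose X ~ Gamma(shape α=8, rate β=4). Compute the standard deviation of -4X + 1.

For X ~ Gamma(shape α=8, rate β=4):
Var(X) = \frac{1}{2}
SD(X) = √(Var(X)) = √(\frac{1}{2}) = \frac{\sqrt{2}}{2}
SD(-4X + 1) = |-4| × SD(X) = 4 × \frac{\sqrt{2}}{2} = 2 \sqrt{2}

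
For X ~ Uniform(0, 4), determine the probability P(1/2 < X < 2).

P(1/2 < X < 2) = ∫_{1/2}^{2} f(x) dx
where f(x) = \frac{1}{4}
= \frac{3}{8}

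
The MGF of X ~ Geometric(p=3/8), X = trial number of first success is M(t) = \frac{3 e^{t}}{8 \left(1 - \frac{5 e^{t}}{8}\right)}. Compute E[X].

To find E[X], compute M^(1)(0):
M^(1)(t) = \frac{3 e^{t}}{8 \left(1 - \frac{5 e^{t}}{8}\right)} + \frac{15 e^{2 t}}{64 \left(1 - \frac{5 e^{t}}{8}\right)^{2}}
M^(1)(0) = \frac{8}{3}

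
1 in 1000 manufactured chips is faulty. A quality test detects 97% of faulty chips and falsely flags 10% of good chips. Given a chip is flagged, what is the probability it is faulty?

Let D = the rare event, + = positive/flagged.
P(D) = 1/1000
P(+|D) = 97/100
P(+|D') = 10/100 = 1/10
P(+) = P(+|D)P(D) + P(+|D')P(D')
     = \frac{97}{100} × \frac{1}{1000} + \frac{1}{10} × \frac{999}{1000}
     = \frac{10087}{100000}
P(D|+) = P(+|D)P(D)/P(+) = \frac{97}{10087}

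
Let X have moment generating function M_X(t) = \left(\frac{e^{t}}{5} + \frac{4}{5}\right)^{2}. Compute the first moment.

To find E[X], compute M^(1)(0):
M^(1)(t) = \frac{2 \left(\frac{e^{t}}{5} + \frac{4}{5}\right) e^{t}}{5}
M^(1)(0) = \frac{2}{5}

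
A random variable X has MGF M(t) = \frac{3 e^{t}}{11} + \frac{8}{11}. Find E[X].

To find E[X], compute M^(1)(0):
M^(1)(t) = \frac{3 e^{t}}{11}
M^(1)(0) = \frac{3}{11}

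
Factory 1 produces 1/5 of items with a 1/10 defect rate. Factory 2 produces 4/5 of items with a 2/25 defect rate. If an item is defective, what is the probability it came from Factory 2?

Using Bayes' theorem:
P(F1) = 1/5, P(D|F1) = 1/10
P(F2) = 4/5, P(D|F2) = 2/25
P(D) = P(D|F1)P(F1) + P(D|F2)P(F2)
     = \frac{21}{250}
P(F2|D) = P(D|F2)P(F2) / P(D)
= \frac{16}{21}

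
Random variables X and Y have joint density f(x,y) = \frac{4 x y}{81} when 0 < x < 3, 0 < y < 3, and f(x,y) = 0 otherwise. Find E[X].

f_X(x) = ∫_0^3 \frac{4 x y}{81} dy = \frac{2 x}{9}
E[X] = ∫_0^3 x × (\frac{2 x}{9}) dx = 2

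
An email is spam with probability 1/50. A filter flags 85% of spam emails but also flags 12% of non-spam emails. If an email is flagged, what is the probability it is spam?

Let D = the rare event, + = positive/flagged.
P(D) = 1/50
P(+|D) = 85/100 = 17/20
P(+|D') = 12/100 = 3/25
P(+) = P(+|D)P(D) + P(+|D')P(D')
     = \frac{17}{20} × \frac{1}{50} + \frac{3}{25} × \frac{49}{50}
     = \frac{673}{5000}
P(D|+) = P(+|D)P(D)/P(+) = \frac{85}{673}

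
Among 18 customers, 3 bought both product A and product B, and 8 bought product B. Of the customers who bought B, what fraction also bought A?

P(A ∩ B) = 3/18 = 1/6
P(B) = 8/18 = 4/9
P(A|B) = P(A ∩ B) / P(B) = (1/6) / (4/9) = 3/8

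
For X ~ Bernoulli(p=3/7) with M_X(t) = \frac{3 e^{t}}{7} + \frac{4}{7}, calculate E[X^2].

To find E[X^2], compute M^(2)(0):
M^(1)(t) = \frac{3 e^{t}}{7}
M^(2)(t) = \frac{3 e^{t}}{7}
M^(2)(0) = \frac{3}{7}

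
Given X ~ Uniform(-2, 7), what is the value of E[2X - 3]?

For X ~ Uniform(-2, 7):
E[X] = \frac{5}{2}
E[2X - 3] = 2 × E[X] - 3 = 2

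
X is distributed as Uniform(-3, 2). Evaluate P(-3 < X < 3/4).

P(-3 < X < 3/4) = ∫_{-3}^{3/4} f(x) dx
where f(x) = \frac{1}{5}
= \frac{3}{4}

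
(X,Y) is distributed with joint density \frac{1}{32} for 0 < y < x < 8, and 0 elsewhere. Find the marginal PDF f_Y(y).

f_Y(y) = ∫_y^8 \frac{1}{32} dx = \frac{1}{4} - \frac{y}{32}
for 0 < y < 8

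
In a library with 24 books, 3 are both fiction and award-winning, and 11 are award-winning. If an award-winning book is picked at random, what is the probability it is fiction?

P(A ∩ B) = 3/24 = 1/8
P(B) = 11/24
P(A|B) = P(A ∩ B) / P(B) = (1/8) / (11/24) = 3/11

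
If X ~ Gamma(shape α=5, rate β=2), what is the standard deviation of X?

For X ~ Gamma(shape α=5, rate β=2):
Var(X) = \frac{5}{4}
SD(X) = √(Var(X)) = √(\frac{5}{4}) = \frac{\sqrt{5}}{2}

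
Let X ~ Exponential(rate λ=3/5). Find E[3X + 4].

For X ~ Exponential(rate λ=3/5):
E[X] = \frac{5}{3}
E[3X + 4] = 3 × E[X] + 4 = 9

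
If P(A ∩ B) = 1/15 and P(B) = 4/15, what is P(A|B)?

P(A|B) = P(A ∩ B) / P(B)
= (1/15) / (4/15)
= 1/4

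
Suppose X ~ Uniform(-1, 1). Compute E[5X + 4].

For X ~ Uniform(-1, 1):
E[X] = 0
E[5X + 4] = 5 × E[X] + 4 = 4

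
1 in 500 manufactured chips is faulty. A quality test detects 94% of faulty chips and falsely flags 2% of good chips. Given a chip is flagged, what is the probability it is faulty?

Let D = the rare event, + = positive/flagged.
P(D) = 1/500
P(+|D) = 94/100 = 47/50
P(+|D') = 2/100 = 1/50
P(+) = P(+|D)P(D) + P(+|D')P(D')
     = \frac{47}{50} × \frac{1}{500} + \frac{1}{50} × \frac{499}{500}
     = \frac{273}{12500}
P(D|+) = P(+|D)P(D)/P(+) = \frac{47}{546}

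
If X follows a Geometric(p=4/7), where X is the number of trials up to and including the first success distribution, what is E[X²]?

Using the identity E[X²] = Var(X) + (E[X])²:
E[X] = \frac{7}{4}
Var(X) = \frac{21}{16}
E[X²] = \frac{21}{16} + (\frac{7}{4})²
= \frac{35}{8}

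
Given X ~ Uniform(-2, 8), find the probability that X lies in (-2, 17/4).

P(-2 < X < 17/4) = ∫_{-2}^{17/4} f(x) dx
where f(x) = \frac{1}{10}
= \frac{5}{8}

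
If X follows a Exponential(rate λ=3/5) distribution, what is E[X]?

For X ~ Exponential(rate λ=3/5), the expected value is:
E[X] = \frac{5}{3}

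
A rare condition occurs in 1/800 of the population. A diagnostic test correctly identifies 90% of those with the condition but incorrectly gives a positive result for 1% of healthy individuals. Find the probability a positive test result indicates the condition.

Let D = the rare event, + = positive/flagged.
P(D) = 1/800
P(+|D) = 90/100 = 9/10
P(+|D') = 1/100
P(+) = P(+|D)P(D) + P(+|D')P(D')
     = \frac{9}{10} × \frac{1}{800} + \frac{1}{100} × \frac{799}{800}
     = \frac{889}{80000}
P(D|+) = P(+|D)P(D)/P(+) = \frac{90}{889}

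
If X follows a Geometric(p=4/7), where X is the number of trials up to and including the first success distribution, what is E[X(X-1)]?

E[X(X-1)] = E[X² - X] = E[X²] - E[X]
E[X] = \frac{7}{4}
E[X²] = Var(X) + (E[X])² = \frac{21}{16} + (\frac{7}{4})² = \frac{35}{8}
E[X(X-1)] = \frac{35}{8} - \frac{7}{4} = \frac{21}{8}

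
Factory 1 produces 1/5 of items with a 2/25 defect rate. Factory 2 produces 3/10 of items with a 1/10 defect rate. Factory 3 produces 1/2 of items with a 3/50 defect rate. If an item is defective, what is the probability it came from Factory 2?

Using Bayes' theorem:
P(F1) = 1/5, P(D|F1) = 2/25
P(F2) = 3/10, P(D|F2) = 1/10
P(F3) = 1/2, P(D|F3) = 3/50
P(D) = P(D|F1)P(F1) + P(D|F2)P(F2) + P(D|F3)P(F3)
     = \frac{19}{250}
P(F2|D) = P(D|F2)P(F2) / P(D)
= \frac{15}{38}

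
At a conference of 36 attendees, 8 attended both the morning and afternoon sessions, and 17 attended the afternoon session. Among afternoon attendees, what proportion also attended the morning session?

P(A ∩ B) = 8/36 = 2/9
P(B) = 17/36
P(A|B) = P(A ∩ B) / P(B) = (2/9) / (17/36) = 8/17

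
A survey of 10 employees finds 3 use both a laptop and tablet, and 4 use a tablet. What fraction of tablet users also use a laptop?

P(A ∩ B) = 3/10
P(B) = 4/10 = 2/5
P(A|B) = P(A ∩ B) / P(B) = (3/10) / (2/5) = 3/4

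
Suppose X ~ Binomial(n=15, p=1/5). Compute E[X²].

Using the identity E[X²] = Var(X) + (E[X])²:
E[X] = 3
Var(X) = \frac{12}{5}
E[X²] = \frac{12}{5} + (3)²
= \frac{57}{5}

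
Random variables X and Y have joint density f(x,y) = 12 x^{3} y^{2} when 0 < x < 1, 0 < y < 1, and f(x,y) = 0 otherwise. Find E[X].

E[X] = ∫_0^1 ∫_0^1 x × f(x,y) dy dx
= ∫_0^1 ∫_0^1 x × (12 x^{3} y^{2}) dy dx
= \frac{4}{5}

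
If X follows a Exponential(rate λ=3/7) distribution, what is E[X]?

For X ~ Exponential(rate λ=3/7), the expected value is:
E[X] = \frac{7}{3}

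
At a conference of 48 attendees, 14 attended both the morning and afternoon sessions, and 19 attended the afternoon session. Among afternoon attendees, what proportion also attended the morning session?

P(A ∩ B) = 14/48 = 7/24
P(B) = 19/48
P(A|B) = P(A ∩ B) / P(B) = (7/24) / (19/48) = 14/19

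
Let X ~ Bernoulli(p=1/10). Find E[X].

For X ~ Bernoulli(p=1/10), the expected value is:
E[X] = \frac{1}{10}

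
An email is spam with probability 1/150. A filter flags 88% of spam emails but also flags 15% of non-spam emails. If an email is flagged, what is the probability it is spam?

Let D = the rare event, + = positive/flagged.
P(D) = 1/150
P(+|D) = 88/100 = 22/25
P(+|D') = 15/100 = 3/20
P(+) = P(+|D)P(D) + P(+|D')P(D')
     = \frac{22}{25} × \frac{1}{150} + \frac{3}{20} × \frac{149}{150}
     = \frac{2323}{15000}
P(D|+) = P(+|D)P(D)/P(+) = \frac{88}{2323}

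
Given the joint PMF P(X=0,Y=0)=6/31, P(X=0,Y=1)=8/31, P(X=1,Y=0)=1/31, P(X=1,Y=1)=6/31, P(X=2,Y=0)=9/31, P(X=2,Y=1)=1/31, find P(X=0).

P(X=0) = P(X=0,Y=0) + P(X=0,Y=1)
= 6/31 + 8/31
= 14/31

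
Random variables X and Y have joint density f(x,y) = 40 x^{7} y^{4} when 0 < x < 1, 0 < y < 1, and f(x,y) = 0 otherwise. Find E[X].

E[X] = ∫_0^1 ∫_0^1 x × f(x,y) dy dx
= ∫_0^1 ∫_0^1 x × (40 x^{7} y^{4}) dy dx
= \frac{8}{9}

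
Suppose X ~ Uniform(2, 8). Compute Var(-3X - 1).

For X ~ Uniform(2, 8):
Var(X) = 3
Var(-3X - 1) = (-3)² × Var(X) = 9 × 3 = 27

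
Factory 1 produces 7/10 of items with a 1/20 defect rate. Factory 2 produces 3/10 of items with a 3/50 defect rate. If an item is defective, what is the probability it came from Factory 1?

Using Bayes' theorem:
P(F1) = 7/10, P(D|F1) = 1/20
P(F2) = 3/10, P(D|F2) = 3/50
P(D) = P(D|F1)P(F1) + P(D|F2)P(F2)
     = \frac{53}{1000}
P(F1|D) = P(D|F1)P(F1) / P(D)
= \frac{35}{53}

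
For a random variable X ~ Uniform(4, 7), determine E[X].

For X ~ Uniform(4, 7), the expected value is:
E[X] = \frac{11}{2}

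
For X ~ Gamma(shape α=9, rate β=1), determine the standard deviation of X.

For X ~ Gamma(shape α=9, rate β=1):
Var(X) = 9
SD(X) = √(Var(X)) = √(9) = 3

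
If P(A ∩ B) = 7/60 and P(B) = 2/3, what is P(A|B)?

P(A|B) = P(A ∩ B) / P(B)
= (7/60) / (2/3)
= 7/40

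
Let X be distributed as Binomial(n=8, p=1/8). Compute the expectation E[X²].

Using the identity E[X²] = Var(X) + (E[X])²:
E[X] = 1
Var(X) = \frac{7}{8}
E[X²] = \frac{7}{8} + (1)²
= \frac{15}{8}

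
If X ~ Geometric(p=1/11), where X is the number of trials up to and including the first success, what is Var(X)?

For X ~ Geometric(p=1/11), where X is the number of trials up to and including the first success:
Var(X) = 110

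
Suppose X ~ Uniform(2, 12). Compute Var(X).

For X ~ Uniform(2, 12):
Var(X) = \frac{25}{3}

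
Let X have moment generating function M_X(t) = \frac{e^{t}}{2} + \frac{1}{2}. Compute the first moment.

To find E[X], compute M^(1)(0):
M^(1)(t) = \frac{e^{t}}{2}
M^(1)(0) = \frac{1}{2}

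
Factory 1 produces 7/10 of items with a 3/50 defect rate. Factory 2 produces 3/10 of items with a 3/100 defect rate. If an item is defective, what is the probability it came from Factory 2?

Using Bayes' theorem:
P(F1) = 7/10, P(D|F1) = 3/50
P(F2) = 3/10, P(D|F2) = 3/100
P(D) = P(D|F1)P(F1) + P(D|F2)P(F2)
     = \frac{51}{1000}
P(F2|D) = P(D|F2)P(F2) / P(D)
= \frac{3}{17}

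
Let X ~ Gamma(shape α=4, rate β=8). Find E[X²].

Using the identity E[X²] = Var(X) + (E[X])²:
E[X] = \frac{1}{2}
Var(X) = \frac{1}{16}
E[X²] = \frac{1}{16} + (\frac{1}{2})²
= \frac{5}{16}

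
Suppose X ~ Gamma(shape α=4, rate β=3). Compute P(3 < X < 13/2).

P(3 < X < 13/2) = ∫_{3}^{13/2} f(x) dx
where f(x) = \frac{27 x^{3} e^{- 3 x}}{2}
= - \frac{23143}{16 e^{\frac{39}{2}}} + \frac{172}{e^{9}}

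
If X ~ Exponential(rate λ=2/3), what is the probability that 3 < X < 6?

P(3 < X < 6) = ∫_{3}^{6} f(x) dx
where f(x) = \frac{2 e^{- \frac{2 x}{3}}}{3}
= - \frac{1 - e^{2}}{e^{4}}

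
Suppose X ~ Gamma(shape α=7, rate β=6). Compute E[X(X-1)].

E[X(X-1)] = E[X² - X] = E[X²] - E[X]
E[X] = \frac{7}{6}
E[X²] = Var(X) + (E[X])² = \frac{7}{36} + (\frac{7}{6})² = \frac{14}{9}
E[X(X-1)] = \frac{14}{9} - \frac{7}{6} = \frac{7}{18}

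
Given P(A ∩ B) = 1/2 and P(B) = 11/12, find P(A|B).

P(A|B) = P(A ∩ B) / P(B)
= (1/2) / (11/12)
= 6/11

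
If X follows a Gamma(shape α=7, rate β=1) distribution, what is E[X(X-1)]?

E[X(X-1)] = E[X² - X] = E[X²] - E[X]
E[X] = 7
E[X²] = Var(X) + (E[X])² = 7 + (7)² = 56
E[X(X-1)] = 56 - 7 = 49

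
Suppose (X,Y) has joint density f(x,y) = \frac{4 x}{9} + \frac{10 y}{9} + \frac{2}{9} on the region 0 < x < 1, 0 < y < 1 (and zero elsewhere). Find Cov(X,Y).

E[XY] = ∫∫ xy × f(x,y) dx dy = \frac{17}{54}
E[X] = \frac{29}{54}
E[Y] = \frac{16}{27}
Cov(X,Y) = E[XY] - E[X]E[Y] = - \frac{5}{1458}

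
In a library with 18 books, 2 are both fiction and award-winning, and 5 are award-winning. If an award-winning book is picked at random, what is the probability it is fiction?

P(A ∩ B) = 2/18 = 1/9
P(B) = 5/18
P(A|B) = P(A ∩ B) / P(B) = (1/9) / (5/18) = 2/5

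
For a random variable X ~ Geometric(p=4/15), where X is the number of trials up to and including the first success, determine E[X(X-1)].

E[X(X-1)] = E[X² - X] = E[X²] - E[X]
E[X] = \frac{15}{4}
E[X²] = Var(X) + (E[X])² = \frac{165}{16} + (\frac{15}{4})² = \frac{195}{8}
E[X(X-1)] = \frac{195}{8} - \frac{15}{4} = \frac{165}{8}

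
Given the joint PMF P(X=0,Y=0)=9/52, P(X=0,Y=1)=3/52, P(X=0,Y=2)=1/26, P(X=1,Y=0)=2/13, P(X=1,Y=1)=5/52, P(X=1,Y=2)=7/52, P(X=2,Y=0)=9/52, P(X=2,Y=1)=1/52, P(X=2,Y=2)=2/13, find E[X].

First find marginal of X:
P(X=0) = 7/26
P(X=1) = 5/13
P(X=2) = 9/26
E[X] = 0 × 7/26 + 1 × 5/13 + 2 × 9/26 = 14/13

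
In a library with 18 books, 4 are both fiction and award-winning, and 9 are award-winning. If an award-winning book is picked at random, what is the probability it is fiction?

P(A ∩ B) = 4/18 = 2/9
P(B) = 9/18 = 1/2
P(A|B) = P(A ∩ B) / P(B) = (2/9) / (1/2) = 4/9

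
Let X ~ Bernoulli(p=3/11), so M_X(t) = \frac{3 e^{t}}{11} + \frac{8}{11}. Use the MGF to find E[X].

To find E[X], compute M^(1)(0):
M^(1)(t) = \frac{3 e^{t}}{11}
M^(1)(0) = \frac{3}{11}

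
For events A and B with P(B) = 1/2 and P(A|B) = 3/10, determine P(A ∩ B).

By definition, P(A|B) = P(A ∩ B) / P(B)
So P(A ∩ B) = P(A|B) × P(B)
= 3/10 × 1/2
= 3/20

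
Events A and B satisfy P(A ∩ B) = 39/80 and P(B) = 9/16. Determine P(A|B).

P(A|B) = P(A ∩ B) / P(B)
= (39/80) / (9/16)
= 13/15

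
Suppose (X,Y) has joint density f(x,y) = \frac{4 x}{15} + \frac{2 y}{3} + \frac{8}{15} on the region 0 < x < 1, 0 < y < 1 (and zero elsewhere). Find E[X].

E[X] = ∫_0^1 ∫_0^1 x × f(x,y) dy dx
= ∫_0^1 ∫_0^1 x × (\frac{4 x}{15} + \frac{2 y}{3} + \frac{8}{15}) dy dx
= \frac{47}{90}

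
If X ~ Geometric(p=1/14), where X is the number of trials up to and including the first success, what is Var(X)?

For X ~ Geometric(p=1/14), where X is the number of trials up to and including the first success:
Var(X) = 182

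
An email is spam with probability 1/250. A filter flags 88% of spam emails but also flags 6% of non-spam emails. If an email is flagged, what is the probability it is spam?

Let D = the rare event, + = positive/flagged.
P(D) = 1/250
P(+|D) = 88/100 = 22/25
P(+|D') = 6/100 = 3/50
P(+) = P(+|D)P(D) + P(+|D')P(D')
     = \frac{22}{25} × \frac{1}{250} + \frac{3}{50} × \frac{249}{250}
     = \frac{791}{12500}
P(D|+) = P(+|D)P(D)/P(+) = \frac{44}{791}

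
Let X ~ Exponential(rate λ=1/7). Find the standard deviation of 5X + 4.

For X ~ Exponential(rate λ=1/7):
Var(X) = 49
SD(X) = √(Var(X)) = √(49) = 7
SD(5X + 4) = |5| × SD(X) = 5 × 7 = 35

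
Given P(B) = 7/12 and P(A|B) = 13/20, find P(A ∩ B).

By definition, P(A|B) = P(A ∩ B) / P(B)
So P(A ∩ B) = P(A|B) × P(B)
= 13/20 × 7/12
= 91/240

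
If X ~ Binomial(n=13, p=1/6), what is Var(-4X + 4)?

For X ~ Binomial(n=13, p=1/6):
Var(X) = \frac{65}{36}
Var(-4X + 4) = (-4)² × Var(X) = 16 × \frac{65}{36} = \frac{260}{9}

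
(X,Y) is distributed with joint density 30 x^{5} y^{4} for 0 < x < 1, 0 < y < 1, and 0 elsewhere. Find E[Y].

E[Y] = ∫_0^1 ∫_0^1 y × f(x,y) dx dy
= \frac{5}{6}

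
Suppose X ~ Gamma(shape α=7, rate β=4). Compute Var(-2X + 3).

For X ~ Gamma(shape α=7, rate β=4):
Var(X) = \frac{7}{16}
Var(-2X + 3) = (-2)² × Var(X) = 4 × \frac{7}{16} = \frac{7}{4}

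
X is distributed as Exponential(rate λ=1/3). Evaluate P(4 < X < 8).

P(4 < X < 8) = ∫_{4}^{8} f(x) dx
where f(x) = \frac{e^{- \frac{x}{3}}}{3}
= - \frac{1 - e^{\frac{4}{3}}}{e^{\frac{8}{3}}}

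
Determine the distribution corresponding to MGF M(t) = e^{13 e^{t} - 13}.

The MGF M(t) = e^{13 e^{t} - 13} is the standard form for the Poisson distribution.
Comparing with the known MGF formula identifies: Poisson(λ=13)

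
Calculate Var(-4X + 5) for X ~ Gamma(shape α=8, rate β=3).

For X ~ Gamma(shape α=8, rate β=3):
Var(X) = \frac{8}{9}
Var(-4X + 5) = (-4)² × Var(X) = 16 × \frac{8}{9} = \frac{128}{9}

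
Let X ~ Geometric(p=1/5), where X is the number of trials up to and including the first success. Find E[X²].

Using the identity E[X²] = Var(X) + (E[X])²:
E[X] = 5
Var(X) = 20
E[X²] = 20 + (5)²
= 45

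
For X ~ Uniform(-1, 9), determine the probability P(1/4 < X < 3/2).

P(1/4 < X < 3/2) = ∫_{1/4}^{3/2} f(x) dx
where f(x) = \frac{1}{10}
= \frac{1}{8}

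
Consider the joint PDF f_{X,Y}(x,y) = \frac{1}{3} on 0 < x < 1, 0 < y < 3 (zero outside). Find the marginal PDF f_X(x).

f_X(x) = ∫_0^3 f(x,y) dy
= ∫_0^3 \frac{1}{3} dy
= 1 for 0 < x < 1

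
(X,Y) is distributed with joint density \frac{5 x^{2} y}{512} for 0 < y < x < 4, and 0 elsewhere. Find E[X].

f_X(x) = ∫_0^x \frac{5 x^{2} y}{512} dy = \frac{5 x^{4}}{1024}
E[X] = ∫_0^4 x × (\frac{5 x^{4}}{1024}) dx = \frac{10}{3}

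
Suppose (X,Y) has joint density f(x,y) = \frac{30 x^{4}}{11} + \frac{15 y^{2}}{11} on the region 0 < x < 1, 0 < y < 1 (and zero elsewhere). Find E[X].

E[X] = ∫_0^1 ∫_0^1 x × f(x,y) dy dx
= ∫_0^1 ∫_0^1 x × (\frac{30 x^{4}}{11} + \frac{15 y^{2}}{11}) dy dx
= \frac{15}{22}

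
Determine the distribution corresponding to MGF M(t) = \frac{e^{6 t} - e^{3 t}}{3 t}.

The MGF M(t) = \frac{e^{6 t} - e^{3 t}}{3 t} is the standard form for the Uniform distribution.
Comparing with the known MGF formula identifies: Uniform(3, 6)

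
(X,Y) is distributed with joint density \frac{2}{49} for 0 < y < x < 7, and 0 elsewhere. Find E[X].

f_X(x) = ∫_0^x \frac{2}{49} dy = \frac{2 x}{49}
E[X] = ∫_0^7 x × (\frac{2 x}{49}) dx = \frac{14}{3}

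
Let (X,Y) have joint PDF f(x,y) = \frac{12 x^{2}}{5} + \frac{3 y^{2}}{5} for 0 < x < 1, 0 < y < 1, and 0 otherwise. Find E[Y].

E[Y] = ∫_0^1 ∫_0^1 y × f(x,y) dx dy
= \frac{11}{20}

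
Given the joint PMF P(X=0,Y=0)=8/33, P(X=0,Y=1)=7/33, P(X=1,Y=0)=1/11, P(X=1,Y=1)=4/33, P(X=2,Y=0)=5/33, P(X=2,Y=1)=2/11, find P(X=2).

P(X=2) = P(X=2,Y=0) + P(X=2,Y=1)
= 5/33 + 2/11
= 1/3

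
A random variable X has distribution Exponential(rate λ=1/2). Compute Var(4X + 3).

For X ~ Exponential(rate λ=1/2):
Var(X) = 4
Var(4X + 3) = (4)² × Var(X) = 16 × 4 = 64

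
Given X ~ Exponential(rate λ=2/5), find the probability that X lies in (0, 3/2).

P(0 < X < 3/2) = ∫_{0}^{3/2} f(x) dx
where f(x) = \frac{2 e^{- \frac{2 x}{5}}}{5}
= 1 - e^{- \frac{3}{5}}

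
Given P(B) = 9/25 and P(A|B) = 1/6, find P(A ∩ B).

By definition, P(A|B) = P(A ∩ B) / P(B)
So P(A ∩ B) = P(A|B) × P(B)
= 1/6 × 9/25
= 3/50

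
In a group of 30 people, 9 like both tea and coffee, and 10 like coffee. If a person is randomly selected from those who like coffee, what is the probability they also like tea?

P(A ∩ B) = 9/30 = 3/10
P(B) = 10/30 = 1/3
P(A|B) = P(A ∩ B) / P(B) = (3/10) / (1/3) = 9/10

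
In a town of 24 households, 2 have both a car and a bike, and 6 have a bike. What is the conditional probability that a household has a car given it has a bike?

P(A ∩ B) = 2/24 = 1/12
P(B) = 6/24 = 1/4
P(A|B) = P(A ∩ B) / P(B) = (1/12) / (1/4) = 1/3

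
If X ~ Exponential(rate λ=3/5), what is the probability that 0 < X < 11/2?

P(0 < X < 11/2) = ∫_{0}^{11/2} f(x) dx
where f(x) = \frac{3 e^{- \frac{3 x}{5}}}{5}
= 1 - e^{- \frac{33}{10}}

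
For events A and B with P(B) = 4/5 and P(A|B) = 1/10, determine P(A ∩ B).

By definition, P(A|B) = P(A ∩ B) / P(B)
So P(A ∩ B) = P(A|B) × P(B)
= 1/10 × 4/5
= 2/25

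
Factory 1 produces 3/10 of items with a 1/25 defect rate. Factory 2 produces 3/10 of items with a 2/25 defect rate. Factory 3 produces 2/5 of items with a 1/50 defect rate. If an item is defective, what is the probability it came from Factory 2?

Using Bayes' theorem:
P(F1) = 3/10, P(D|F1) = 1/25
P(F2) = 3/10, P(D|F2) = 2/25
P(F3) = 2/5, P(D|F3) = 1/50
P(D) = P(D|F1)P(F1) + P(D|F2)P(F2) + P(D|F3)P(F3)
     = \frac{11}{250}
P(F2|D) = P(D|F2)P(F2) / P(D)
= \frac{6}{11}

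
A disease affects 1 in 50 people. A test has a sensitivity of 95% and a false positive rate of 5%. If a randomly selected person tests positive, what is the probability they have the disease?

Let D = the rare event, + = positive/flagged.
P(D) = 1/50
P(+|D) = 95/100 = 19/20
P(+|D') = 5/100 = 1/20
P(+) = P(+|D)P(D) + P(+|D')P(D')
     = \frac{19}{20} × \frac{1}{50} + \frac{1}{20} × \frac{49}{50}
     = \frac{17}{250}
P(D|+) = P(+|D)P(D)/P(+) = \frac{19}{68}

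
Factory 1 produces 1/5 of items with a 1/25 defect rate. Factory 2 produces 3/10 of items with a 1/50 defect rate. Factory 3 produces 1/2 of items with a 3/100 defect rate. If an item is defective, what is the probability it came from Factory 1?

Using Bayes' theorem:
P(F1) = 1/5, P(D|F1) = 1/25
P(F2) = 3/10, P(D|F2) = 1/50
P(F3) = 1/2, P(D|F3) = 3/100
P(D) = P(D|F1)P(F1) + P(D|F2)P(F2) + P(D|F3)P(F3)
     = \frac{29}{1000}
P(F1|D) = P(D|F1)P(F1) / P(D)
= \frac{8}{29}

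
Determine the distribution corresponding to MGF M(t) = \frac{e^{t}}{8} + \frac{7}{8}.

The MGF M(t) = \frac{e^{t}}{8} + \frac{7}{8} is the standard form for the Bernoulli distribution.
Comparing with the known MGF formula identifies: Bernoulli(p=1/8)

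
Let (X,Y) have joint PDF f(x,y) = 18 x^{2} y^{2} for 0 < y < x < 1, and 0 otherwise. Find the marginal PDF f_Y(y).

f_Y(y) = ∫_y^1 18 x^{2} y^{2} dx = 6 y^{2} \left(1 - y^{3}\right)
for 0 < y < 1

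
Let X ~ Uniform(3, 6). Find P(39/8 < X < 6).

P(39/8 < X < 6) = ∫_{39/8}^{6} f(x) dx
where f(x) = \frac{1}{3}
= \frac{3}{8}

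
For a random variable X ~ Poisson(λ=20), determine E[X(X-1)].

E[X(X-1)] = E[X² - X] = E[X²] - E[X]
E[X] = 20
E[X²] = Var(X) + (E[X])² = 20 + (20)² = 420
E[X(X-1)] = 420 - 20 = 400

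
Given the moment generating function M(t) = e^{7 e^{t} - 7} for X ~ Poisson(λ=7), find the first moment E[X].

To find E[X], compute M^(1)(0):
M^(1)(t) = 7 e^{t} e^{7 e^{t} - 7}
M^(1)(0) = 7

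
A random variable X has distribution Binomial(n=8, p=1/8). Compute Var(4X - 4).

For X ~ Binomial(n=8, p=1/8):
Var(X) = \frac{7}{8}
Var(4X - 4) = (4)² × Var(X) = 16 × \frac{7}{8} = 14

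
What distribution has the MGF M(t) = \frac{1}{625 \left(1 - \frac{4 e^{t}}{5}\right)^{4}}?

The MGF M(t) = \frac{1}{625 \left(1 - \frac{4 e^{t}}{5}\right)^{4}} is the standard form for the NegativeBinomial distribution.
Comparing with the known MGF formula identifies: NegBin(r=4, p=1/5), X = failures before r-th success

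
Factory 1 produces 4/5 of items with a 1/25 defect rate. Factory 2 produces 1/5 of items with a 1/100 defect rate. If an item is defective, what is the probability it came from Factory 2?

Using Bayes' theorem:
P(F1) = 4/5, P(D|F1) = 1/25
P(F2) = 1/5, P(D|F2) = 1/100
P(D) = P(D|F1)P(F1) + P(D|F2)P(F2)
     = \frac{17}{500}
P(F2|D) = P(D|F2)P(F2) / P(D)
= \frac{1}{17}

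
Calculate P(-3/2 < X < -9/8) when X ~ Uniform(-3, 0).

P(-3/2 < X < -9/8) = ∫_{-3/2}^{-9/8} f(x) dx
where f(x) = \frac{1}{3}
= \frac{1}{8}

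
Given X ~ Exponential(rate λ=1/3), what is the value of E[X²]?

Using the identity E[X²] = Var(X) + (E[X])²:
E[X] = 3
Var(X) = 9
E[X²] = 9 + (3)²
= 18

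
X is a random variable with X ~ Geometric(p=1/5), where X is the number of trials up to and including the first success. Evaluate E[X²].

Using the identity E[X²] = Var(X) + (E[X])²:
E[X] = 5
Var(X) = 20
E[X²] = 20 + (5)²
= 45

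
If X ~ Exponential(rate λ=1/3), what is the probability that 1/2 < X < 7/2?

P(1/2 < X < 7/2) = ∫_{1/2}^{7/2} f(x) dx
where f(x) = \frac{e^{- \frac{x}{3}}}{3}
= - \frac{1 - e}{e^{\frac{7}{6}}}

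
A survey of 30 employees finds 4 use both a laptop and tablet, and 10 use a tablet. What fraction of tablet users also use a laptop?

P(A ∩ B) = 4/30 = 2/15
P(B) = 10/30 = 1/3
P(A|B) = P(A ∩ B) / P(B) = (2/15) / (1/3) = 2/5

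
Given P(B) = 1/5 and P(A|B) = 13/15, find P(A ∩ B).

By definition, P(A|B) = P(A ∩ B) / P(B)
So P(A ∩ B) = P(A|B) × P(B)
= 13/15 × 1/5
= 13/75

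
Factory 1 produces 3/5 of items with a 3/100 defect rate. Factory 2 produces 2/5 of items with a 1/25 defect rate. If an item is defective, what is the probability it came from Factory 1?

Using Bayes' theorem:
P(F1) = 3/5, P(D|F1) = 3/100
P(F2) = 2/5, P(D|F2) = 1/25
P(D) = P(D|F1)P(F1) + P(D|F2)P(F2)
     = \frac{17}{500}
P(F1|D) = P(D|F1)P(F1) / P(D)
= \frac{9}{17}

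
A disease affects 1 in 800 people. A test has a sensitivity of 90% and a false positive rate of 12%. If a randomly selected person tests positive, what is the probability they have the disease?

Let D = the rare event, + = positive/flagged.
P(D) = 1/800
P(+|D) = 90/100 = 9/10
P(+|D') = 12/100 = 3/25
P(+) = P(+|D)P(D) + P(+|D')P(D')
     = \frac{9}{10} × \frac{1}{800} + \frac{3}{25} × \frac{799}{800}
     = \frac{4839}{40000}
P(D|+) = P(+|D)P(D)/P(+) = \frac{15}{1613}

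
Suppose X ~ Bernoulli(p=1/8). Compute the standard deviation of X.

For X ~ Bernoulli(p=1/8):
Var(X) = \frac{7}{64}
SD(X) = √(Var(X)) = √(\frac{7}{64}) = \frac{\sqrt{7}}{8}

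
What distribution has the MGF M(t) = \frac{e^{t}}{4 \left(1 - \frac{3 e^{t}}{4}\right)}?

The MGF M(t) = \frac{e^{t}}{4 \left(1 - \frac{3 e^{t}}{4}\right)} is the standard form for the Geometric distribution.
Comparing with the known MGF formula identifies: Geometric(p=1/4), X = trial number of first success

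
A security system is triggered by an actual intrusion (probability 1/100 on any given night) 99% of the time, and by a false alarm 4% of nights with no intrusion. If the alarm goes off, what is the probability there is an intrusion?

Let D = the rare event, + = positive/flagged.
P(D) = 1/100
P(+|D) = 99/100
P(+|D') = 4/100 = 1/25
P(+) = P(+|D)P(D) + P(+|D')P(D')
     = \frac{99}{100} × \frac{1}{100} + \frac{1}{25} × \frac{99}{100}
     = \frac{99}{2000}
P(D|+) = P(+|D)P(D)/P(+) = \frac{1}{5}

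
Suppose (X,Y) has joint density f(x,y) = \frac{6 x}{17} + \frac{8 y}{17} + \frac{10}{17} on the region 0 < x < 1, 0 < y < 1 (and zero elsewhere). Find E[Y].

E[Y] = ∫_0^1 ∫_0^1 y × f(x,y) dx dy
= \frac{55}{102}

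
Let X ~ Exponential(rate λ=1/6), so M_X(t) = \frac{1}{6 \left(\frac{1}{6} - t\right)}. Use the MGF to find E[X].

To find E[X], compute M^(1)(0):
M^(1)(t) = \frac{1}{6 \left(\frac{1}{6} - t\right)^{2}}
M^(1)(0) = 6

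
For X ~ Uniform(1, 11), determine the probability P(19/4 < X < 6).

P(19/4 < X < 6) = ∫_{19/4}^{6} f(x) dx
where f(x) = \frac{1}{10}
= \frac{1}{8}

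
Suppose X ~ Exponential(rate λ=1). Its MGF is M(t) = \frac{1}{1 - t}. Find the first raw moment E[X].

To find E[X], compute M^(1)(0):
M^(1)(t) = \frac{1}{\left(1 - t\right)^{2}}
M^(1)(0) = 1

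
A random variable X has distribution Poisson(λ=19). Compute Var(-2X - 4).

For X ~ Poisson(λ=19):
Var(X) = 19
Var(-2X - 4) = (-2)² × Var(X) = 4 × 19 = 76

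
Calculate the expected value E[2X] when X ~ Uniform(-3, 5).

For X ~ Uniform(-3, 5):
E[X] = 1
E[2X] = 2 × E[X] + 0 = 2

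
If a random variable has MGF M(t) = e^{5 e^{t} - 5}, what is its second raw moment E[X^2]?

To find E[X^2], compute M^(2)(0):
M^(1)(t) = 5 e^{t} e^{5 e^{t} - 5}
M^(2)(t) = 25 e^{2 t} e^{5 e^{t} - 5} + 5 e^{t} e^{5 e^{t} - 5}
M^(2)(0) = 30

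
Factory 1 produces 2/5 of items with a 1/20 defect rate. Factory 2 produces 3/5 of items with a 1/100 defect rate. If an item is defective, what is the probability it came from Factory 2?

Using Bayes' theorem:
P(F1) = 2/5, P(D|F1) = 1/20
P(F2) = 3/5, P(D|F2) = 1/100
P(D) = P(D|F1)P(F1) + P(D|F2)P(F2)
     = \frac{13}{500}
P(F2|D) = P(D|F2)P(F2) / P(D)
= \frac{3}{13}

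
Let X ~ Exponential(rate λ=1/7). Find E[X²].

Using the identity E[X²] = Var(X) + (E[X])²:
E[X] = 7
Var(X) = 49
E[X²] = 49 + (7)²
= 98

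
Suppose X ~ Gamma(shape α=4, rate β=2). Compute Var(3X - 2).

For X ~ Gamma(shape α=4, rate β=2):
Var(X) = 1
Var(3X - 2) = (3)² × Var(X) = 9 × 1 = 9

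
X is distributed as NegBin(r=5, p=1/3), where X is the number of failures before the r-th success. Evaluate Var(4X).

For X ~ NegBin(r=5, p=1/3), where X is the number of failures before the r-th success:
Var(X) = 30
Var(4X) = (4)² × Var(X) = 16 × 30 = 480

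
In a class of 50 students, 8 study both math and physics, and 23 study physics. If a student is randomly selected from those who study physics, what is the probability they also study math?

P(A ∩ B) = 8/50 = 4/25
P(B) = 23/50
P(A|B) = P(A ∩ B) / P(B) = (4/25) / (23/50) = 8/23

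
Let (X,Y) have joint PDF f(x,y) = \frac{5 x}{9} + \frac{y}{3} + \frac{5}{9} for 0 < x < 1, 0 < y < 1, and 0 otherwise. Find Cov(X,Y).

E[XY] = ∫∫ xy × f(x,y) dx dy = \frac{31}{108}
E[X] = \frac{59}{108}
E[Y] = \frac{19}{36}
Cov(X,Y) = E[XY] - E[X]E[Y] = - \frac{5}{3888}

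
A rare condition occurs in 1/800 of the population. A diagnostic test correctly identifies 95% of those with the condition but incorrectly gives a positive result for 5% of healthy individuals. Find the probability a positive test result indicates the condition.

Let D = the rare event, + = positive/flagged.
P(D) = 1/800
P(+|D) = 95/100 = 19/20
P(+|D') = 5/100 = 1/20
P(+) = P(+|D)P(D) + P(+|D')P(D')
     = \frac{19}{20} × \frac{1}{800} + \frac{1}{20} × \frac{799}{800}
     = \frac{409}{8000}
P(D|+) = P(+|D)P(D)/P(+) = \frac{19}{818}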